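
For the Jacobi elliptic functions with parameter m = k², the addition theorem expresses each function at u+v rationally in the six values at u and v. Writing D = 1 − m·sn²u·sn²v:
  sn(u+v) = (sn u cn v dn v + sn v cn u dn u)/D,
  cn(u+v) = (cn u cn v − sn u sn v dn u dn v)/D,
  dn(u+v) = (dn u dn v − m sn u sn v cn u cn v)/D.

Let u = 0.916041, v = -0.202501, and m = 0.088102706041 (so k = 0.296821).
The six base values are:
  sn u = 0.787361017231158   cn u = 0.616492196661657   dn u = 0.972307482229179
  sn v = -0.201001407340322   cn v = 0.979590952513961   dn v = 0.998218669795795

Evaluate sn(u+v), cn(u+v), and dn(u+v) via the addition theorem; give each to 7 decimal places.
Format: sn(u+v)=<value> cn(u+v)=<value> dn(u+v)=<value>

m = k² = 0.088102706041
D = 1 − m·sn²u·sn²v = 0.9977933408174169
sn(u+v) = (sn u·cn v·dn v + sn v·cn u·dn u)/D = 0.649433544915534/0.9977933408174169 = 0.6508697927203062
cn(u+v) = (cn u·cn v − sn u·sn v·dn u·dn v)/D = 0.7575141066132201/0.9977933408174169 = 0.759189378827329
dn(u+v) = (dn u·dn v − m·sn u·sn v·cn u·cn v)/D = 0.9789959180206799/0.9977933408174169 = 0.981161005964083

sn(u+v)=0.6508698 cn(u+v)=0.7591894 dn(u+v)=0.9811610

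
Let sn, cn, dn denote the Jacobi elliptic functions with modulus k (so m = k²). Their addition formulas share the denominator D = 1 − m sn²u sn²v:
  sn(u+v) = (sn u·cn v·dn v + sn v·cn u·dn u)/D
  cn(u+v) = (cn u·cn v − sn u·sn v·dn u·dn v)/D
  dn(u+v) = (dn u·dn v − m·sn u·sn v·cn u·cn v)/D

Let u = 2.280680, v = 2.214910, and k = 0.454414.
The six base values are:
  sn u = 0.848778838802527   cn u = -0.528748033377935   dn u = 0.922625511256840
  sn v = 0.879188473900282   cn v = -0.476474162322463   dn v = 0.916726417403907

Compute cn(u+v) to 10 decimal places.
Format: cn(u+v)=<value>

m = k² = 0.206492083396
D = 1 − m·sn²u·sn²v = 0.88501095560501
cn(u+v) = (cn u·cn v − sn u·sn v·dn u·dn v)/D = -0.3792285190815449/0.88501095560501 = -0.4285014967100574

cn(u+v)=-0.4285014967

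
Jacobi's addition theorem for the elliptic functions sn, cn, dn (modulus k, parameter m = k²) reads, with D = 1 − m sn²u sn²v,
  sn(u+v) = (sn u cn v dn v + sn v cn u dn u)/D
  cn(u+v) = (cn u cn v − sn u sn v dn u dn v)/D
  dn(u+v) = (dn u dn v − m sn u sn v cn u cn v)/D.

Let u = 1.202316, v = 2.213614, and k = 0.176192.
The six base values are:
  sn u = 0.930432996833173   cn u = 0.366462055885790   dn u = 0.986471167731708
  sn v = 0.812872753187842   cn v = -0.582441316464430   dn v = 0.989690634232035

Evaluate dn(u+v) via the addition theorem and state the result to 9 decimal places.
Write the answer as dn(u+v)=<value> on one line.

dn(u+v)=0.999053636

m = k² = 0.031043620864
D = 1 − m·sn²u·sn²v = 0.9822422592400051
dn(u+v) = (dn u·dn v − m·sn u·sn v·cn u·cn v)/D = 0.9813127005805488/0.9822422592400051 = 0.9990536360549427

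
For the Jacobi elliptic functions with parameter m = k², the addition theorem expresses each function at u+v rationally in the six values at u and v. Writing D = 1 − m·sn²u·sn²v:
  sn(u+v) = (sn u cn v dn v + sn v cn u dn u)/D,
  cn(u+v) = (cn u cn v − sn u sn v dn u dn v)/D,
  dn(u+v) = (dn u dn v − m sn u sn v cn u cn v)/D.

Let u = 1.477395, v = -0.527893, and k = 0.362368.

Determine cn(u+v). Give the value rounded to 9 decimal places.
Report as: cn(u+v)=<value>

sn u = 0.9903423380038079, cn u = 0.1386436206868226, dn u = 0.9333881782707793
sn v = -0.5010854223223474, cn v = 0.8653978273233847, dn v = 0.9833766704678902
m = k² = 0.131310567424
D = 1 − m·sn²u·sn²v = 0.9676634333538439
cn(u+v) = (cn u·cn v − sn u·sn v·dn u·dn v)/D = 0.5754723752872276/0.9676634333538439 = 0.5947030294331641

cn(u+v)=0.594703029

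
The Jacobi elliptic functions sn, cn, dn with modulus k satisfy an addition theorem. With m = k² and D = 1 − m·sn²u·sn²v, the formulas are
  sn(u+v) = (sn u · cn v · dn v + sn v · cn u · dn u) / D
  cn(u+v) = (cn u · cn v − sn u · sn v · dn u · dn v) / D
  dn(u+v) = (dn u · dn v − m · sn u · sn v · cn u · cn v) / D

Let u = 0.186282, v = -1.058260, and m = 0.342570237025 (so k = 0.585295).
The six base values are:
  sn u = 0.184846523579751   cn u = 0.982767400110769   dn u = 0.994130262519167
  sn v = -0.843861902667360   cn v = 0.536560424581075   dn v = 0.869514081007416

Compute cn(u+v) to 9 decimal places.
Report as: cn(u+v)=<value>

cn(u+v)=0.667714597

m = k² = 0.342570237025
D = 1 − m·sn²u·sn²v = 0.9916648203729989
cn(u+v) = (cn u·cn v − sn u·sn v·dn u·dn v)/D = 0.6621490754743475/0.9916648203729989 = 0.6677145965763822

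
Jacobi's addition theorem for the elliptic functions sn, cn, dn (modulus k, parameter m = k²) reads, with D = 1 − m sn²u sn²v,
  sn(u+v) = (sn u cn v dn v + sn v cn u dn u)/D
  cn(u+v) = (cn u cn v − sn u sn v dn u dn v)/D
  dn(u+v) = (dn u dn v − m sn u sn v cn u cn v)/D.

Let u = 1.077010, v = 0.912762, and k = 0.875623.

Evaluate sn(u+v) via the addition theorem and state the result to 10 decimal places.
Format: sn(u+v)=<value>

sn u = 0.8144225897403664, cn u = 0.5802722165678751, dn u = 0.7010347110408482
sn v = 0.7390055352916486, cn v = 0.6736993534272569, dn v = 0.7624134156359924
m = k² = 0.766715638129
D = 1 − m·sn²u·sn²v = 0.7222658225437599
sn(u+v) = (sn u·cn v·dn v + sn v·cn u·dn u)/D = 0.7189386973192639/0.7222658225437599 = 0.995393489321178

sn(u+v)=0.9953934893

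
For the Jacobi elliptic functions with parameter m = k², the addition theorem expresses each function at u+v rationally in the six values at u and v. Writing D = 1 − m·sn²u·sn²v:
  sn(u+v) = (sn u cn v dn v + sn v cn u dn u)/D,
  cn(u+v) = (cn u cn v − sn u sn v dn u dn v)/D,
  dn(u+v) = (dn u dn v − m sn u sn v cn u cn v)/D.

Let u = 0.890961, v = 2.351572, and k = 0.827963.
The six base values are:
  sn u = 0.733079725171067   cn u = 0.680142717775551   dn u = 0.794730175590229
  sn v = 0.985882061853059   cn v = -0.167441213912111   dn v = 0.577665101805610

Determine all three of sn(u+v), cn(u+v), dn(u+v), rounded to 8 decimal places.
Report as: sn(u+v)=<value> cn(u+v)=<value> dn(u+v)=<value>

m = k² = 0.685522729369
D = 1 − m·sn²u·sn²v = 0.6419248314290597
sn(u+v) = (sn u·cn v·dn v + sn v·cn u·dn u)/D = 0.461991676499545/0.6419248314290597 = 0.719697469049537
cn(u+v) = (cn u·cn v − sn u·sn v·dn u·dn v)/D = -0.4456805807418206/0.6419248314290597 = -0.6942878027473122
dn(u+v) = (dn u·dn v − m·sn u·sn v·cn u·cn v)/D = 0.5155114431386963/0.6419248314290597 = 0.8030713533717949

sn(u+v)=0.71969747 cn(u+v)=-0.69428780 dn(u+v)=0.80307135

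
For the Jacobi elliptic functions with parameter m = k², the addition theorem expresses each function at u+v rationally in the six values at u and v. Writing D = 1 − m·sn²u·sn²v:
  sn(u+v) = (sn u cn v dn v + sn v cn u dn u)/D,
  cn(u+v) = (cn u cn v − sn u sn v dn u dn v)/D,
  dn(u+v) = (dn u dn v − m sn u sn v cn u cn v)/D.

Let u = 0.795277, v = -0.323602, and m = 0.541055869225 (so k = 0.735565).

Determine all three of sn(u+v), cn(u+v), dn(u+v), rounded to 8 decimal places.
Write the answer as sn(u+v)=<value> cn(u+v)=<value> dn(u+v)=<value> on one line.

sn(u+v)=0.44633805 cn(u+v)=0.89486443 dn(u+v)=0.94456981

sn u = 0.685782491221933, cn u = 0.7278065503507367, dn u = 0.8634481510588506
sn v = -0.3151524620922064, cn v = 0.9490410558227818, dn v = 0.9727598623392545
m = k² = 0.541055869225
D = 1 − m·sn²u·sn²v = 0.9747270285347474
sn(u+v) = (sn u·cn v·dn v + sn v·cn u·dn u)/D = 0.4350577593035612/0.9747270285347474 = 0.4463380480559354
cn(u+v) = (cn u·cn v − sn u·sn v·dn u·dn v)/D = 0.8722485461300253/0.9747270285347474 = 0.8948644293174344
dn(u+v) = (dn u·dn v − m·sn u·sn v·cn u·cn v)/D = 0.9206977208173007/0.9747270285347474 = 0.9445698065860901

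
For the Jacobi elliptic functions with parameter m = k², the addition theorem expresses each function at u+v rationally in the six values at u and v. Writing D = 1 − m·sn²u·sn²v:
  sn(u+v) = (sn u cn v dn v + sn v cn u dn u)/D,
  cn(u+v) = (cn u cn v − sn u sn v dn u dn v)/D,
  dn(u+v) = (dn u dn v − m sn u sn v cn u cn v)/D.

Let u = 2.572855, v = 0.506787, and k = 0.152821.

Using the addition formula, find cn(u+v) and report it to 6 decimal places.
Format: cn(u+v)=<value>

cn(u+v)=-0.996759

sn u = 0.5535236702971035, cn u = -0.8328334445859049, dn u = 0.996415839393538
sn v = 0.4849499002559196, cn v = 0.8745419339527257, dn v = 0.9972500336098101
m = k² = 0.023354258041
D = 1 − m·sn²u·sn²v = 0.9983172011066735
cn(u+v) = (cn u·cn v − sn u·sn v·dn u·dn v)/D = -0.9950813881140121/0.9983172011066735 = -0.9967587326061553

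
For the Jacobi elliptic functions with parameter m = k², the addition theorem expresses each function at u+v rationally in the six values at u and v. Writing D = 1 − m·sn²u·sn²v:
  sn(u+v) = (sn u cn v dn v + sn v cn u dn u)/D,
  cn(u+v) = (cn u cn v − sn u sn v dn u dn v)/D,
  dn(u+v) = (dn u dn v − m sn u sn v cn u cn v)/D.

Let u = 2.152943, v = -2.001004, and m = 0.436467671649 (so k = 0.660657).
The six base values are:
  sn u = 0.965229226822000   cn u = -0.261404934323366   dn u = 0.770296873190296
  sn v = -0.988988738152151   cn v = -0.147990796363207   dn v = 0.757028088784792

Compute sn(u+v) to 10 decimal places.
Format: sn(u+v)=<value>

sn(u+v)=0.1511041404

m = k² = 0.436467671649
D = 1 − m·sn²u·sn²v = 0.6022632673695362
sn(u+v) = (sn u·cn v·dn v + sn v·cn u·dn u)/D = 0.09100447332771649/0.6022632673695362 = 0.1511041404288036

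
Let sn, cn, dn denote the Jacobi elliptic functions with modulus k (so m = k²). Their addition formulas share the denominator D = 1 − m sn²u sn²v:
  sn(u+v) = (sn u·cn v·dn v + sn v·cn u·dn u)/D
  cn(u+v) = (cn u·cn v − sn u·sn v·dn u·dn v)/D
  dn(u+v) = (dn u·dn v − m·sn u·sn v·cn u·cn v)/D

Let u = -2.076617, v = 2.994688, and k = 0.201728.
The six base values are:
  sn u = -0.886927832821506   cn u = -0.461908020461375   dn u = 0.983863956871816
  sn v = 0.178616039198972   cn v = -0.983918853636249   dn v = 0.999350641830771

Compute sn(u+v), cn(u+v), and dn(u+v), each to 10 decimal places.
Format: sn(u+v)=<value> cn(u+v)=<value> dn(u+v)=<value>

m = k² = 0.040694185984
D = 1 − m·sn²u·sn²v = 0.998978708205732
sn(u+v) = (sn u·cn v·dn v + sn v·cn u·dn u)/D = 0.7909254543055968/0.998978708205732 = 0.7917340457898046
cn(u+v) = (cn u·cn v − sn u·sn v·dn u·dn v)/D = 0.6102420709684627/0.998978708205732 = 0.6108659433437975
dn(u+v) = (dn u·dn v − m·sn u·sn v·cn u·cn v)/D = 0.9861549976344425/0.998978708205732 = 0.9871631792890539

sn(u+v)=0.7917340458 cn(u+v)=0.6108659433 dn(u+v)=0.9871631793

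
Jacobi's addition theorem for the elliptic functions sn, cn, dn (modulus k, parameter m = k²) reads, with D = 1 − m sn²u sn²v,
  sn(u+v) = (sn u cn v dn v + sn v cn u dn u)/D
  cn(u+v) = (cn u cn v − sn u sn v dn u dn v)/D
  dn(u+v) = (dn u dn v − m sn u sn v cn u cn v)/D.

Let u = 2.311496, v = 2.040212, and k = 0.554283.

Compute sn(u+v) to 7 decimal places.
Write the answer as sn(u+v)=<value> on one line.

sn(u+v)=-0.7722568

sn u = 0.8764386939147734, cn u = -0.4815134637878427, dn u = 0.8740727380167894
sn v = 0.9639112105195537, cn v = -0.2662239249855817, dn v = 0.8453078206752852
m = k² = 0.307229644089
D = 1 − m·sn²u·sn²v = 0.7807294700554834
sn(u+v) = (sn u·cn v·dn v + sn v·cn u·dn u)/D = -0.6029236071307772/0.7807294700554834 = -0.7722567550677058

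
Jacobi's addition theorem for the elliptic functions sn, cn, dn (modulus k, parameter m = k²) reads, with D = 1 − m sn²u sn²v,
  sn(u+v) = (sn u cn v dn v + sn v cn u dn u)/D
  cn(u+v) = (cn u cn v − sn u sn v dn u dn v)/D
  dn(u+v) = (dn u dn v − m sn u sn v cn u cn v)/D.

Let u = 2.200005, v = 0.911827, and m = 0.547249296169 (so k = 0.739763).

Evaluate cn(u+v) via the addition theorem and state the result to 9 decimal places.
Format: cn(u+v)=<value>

sn u = 0.9788468697344578, cn u = -0.2045942462804204, dn u = 0.6896795674370264
sn v = 0.7538009888511292, cn v = 0.6571027843549742, dn v = 0.8300868820801532
m = k² = 0.547249296169
D = 1 − m·sn²u·sn²v = 0.7020604688562049
cn(u+v) = (cn u·cn v − sn u·sn v·dn u·dn v)/D = -0.5568574037493404/0.7020604688562049 = -0.7931758423267601

cn(u+v)=-0.793175842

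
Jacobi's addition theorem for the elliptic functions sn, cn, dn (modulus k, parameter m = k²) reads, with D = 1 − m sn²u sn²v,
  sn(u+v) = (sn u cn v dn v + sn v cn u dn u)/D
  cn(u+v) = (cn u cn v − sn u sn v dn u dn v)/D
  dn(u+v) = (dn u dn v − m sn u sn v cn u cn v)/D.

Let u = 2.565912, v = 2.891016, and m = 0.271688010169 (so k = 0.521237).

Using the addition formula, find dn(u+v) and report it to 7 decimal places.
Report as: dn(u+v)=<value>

sn u = 0.7222582983018179, cn u = -0.6916234167046127, dn u = 0.9264297243935964
sn v = 0.4784266638091752, cn v = -0.8781275120142988, dn v = 0.9684073359077823
m = k² = 0.271688010169
D = 1 − m·sn²u·sn²v = 0.9675595921656345
dn(u+v) = (dn u·dn v − m·sn u·sn v·cn u·cn v)/D = 0.8401441707088864/0.9675595921656345 = 0.8683125850971502

dn(u+v)=0.8683126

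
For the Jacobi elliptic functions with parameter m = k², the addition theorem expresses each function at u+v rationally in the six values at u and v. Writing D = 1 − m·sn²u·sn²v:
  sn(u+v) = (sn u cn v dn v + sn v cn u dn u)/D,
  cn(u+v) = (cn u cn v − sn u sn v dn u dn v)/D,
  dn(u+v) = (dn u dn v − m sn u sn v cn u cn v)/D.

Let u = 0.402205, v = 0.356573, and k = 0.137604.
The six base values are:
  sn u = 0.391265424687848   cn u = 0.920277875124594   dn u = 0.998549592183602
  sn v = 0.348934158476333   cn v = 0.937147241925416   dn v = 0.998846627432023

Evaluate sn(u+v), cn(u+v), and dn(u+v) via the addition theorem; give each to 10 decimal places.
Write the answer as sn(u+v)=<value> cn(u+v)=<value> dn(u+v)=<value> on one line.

m = k² = 0.018934860816
D = 1 − m·sn²u·sn²v = 0.9996470671904332
sn(u+v) = (sn u·cn v·dn v + sn v·cn u·dn u)/D = 0.6869010388705441/0.9996470671904332 = 0.6871435543757656
cn(u+v) = (cn u·cn v − sn u·sn v·dn u·dn v)/D = 0.7262652557716097/0.9996470671904332 = 0.7265216691054983
dn(u+v) = (dn u·dn v − m·sn u·sn v·cn u·cn v)/D = 0.9951684109007052/0.9996470671904332 = 0.9955197624874592

sn(u+v)=0.6871435544 cn(u+v)=0.7265216691 dn(u+v)=0.9955197625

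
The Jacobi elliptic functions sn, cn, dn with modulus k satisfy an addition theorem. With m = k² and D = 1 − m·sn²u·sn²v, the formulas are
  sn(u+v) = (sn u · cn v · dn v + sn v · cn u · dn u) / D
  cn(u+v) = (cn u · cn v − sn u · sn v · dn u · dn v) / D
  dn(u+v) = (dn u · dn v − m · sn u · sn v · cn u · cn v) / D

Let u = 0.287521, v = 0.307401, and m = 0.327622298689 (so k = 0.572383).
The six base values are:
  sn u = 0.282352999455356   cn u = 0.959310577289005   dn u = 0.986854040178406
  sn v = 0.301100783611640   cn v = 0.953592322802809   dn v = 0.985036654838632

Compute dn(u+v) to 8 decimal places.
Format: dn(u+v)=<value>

dn(u+v)=0.94885427

m = k² = 0.327622298689
D = 1 − m·sn²u·sn²v = 0.9976319981577476
dn(u+v) = (dn u·dn v − m·sn u·sn v·cn u·cn v)/D = 0.9466073849596764/0.9976319981577476 = 0.9488542736276557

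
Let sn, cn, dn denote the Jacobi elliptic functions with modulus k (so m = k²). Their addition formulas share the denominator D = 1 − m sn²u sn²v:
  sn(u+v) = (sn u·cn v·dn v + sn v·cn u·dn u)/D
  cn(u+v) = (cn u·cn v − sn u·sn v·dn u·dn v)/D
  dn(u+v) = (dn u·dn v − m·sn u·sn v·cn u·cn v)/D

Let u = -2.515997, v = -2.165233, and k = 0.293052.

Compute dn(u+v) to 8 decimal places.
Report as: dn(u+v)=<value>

dn(u+v)=0.95686870

sn u = -0.6381776880525449, cn u = -0.7698891079057481, dn u = 0.9823562495030352
sn v = -0.8594020992504418, cn v = -0.5113003342497771, dn v = 0.9677664115581933
m = k² = 0.085879474704
D = 1 − m·sn²u·sn²v = 0.9741675598185171
dn(u+v) = (dn u·dn v − m·sn u·sn v·cn u·cn v)/D = 0.9321504463191743/0.9741675598185171 = 0.9568686997674502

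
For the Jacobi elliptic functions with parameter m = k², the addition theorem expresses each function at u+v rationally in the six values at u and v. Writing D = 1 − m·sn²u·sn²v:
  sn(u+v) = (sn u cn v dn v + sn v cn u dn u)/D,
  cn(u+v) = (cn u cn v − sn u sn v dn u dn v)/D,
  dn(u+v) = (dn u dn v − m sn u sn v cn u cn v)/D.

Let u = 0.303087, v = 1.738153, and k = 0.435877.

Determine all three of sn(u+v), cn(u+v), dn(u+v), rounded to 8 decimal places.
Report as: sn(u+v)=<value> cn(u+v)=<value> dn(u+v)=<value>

sn u = 0.2976423659318381, cn u = 0.9546774439581663, dn u = 0.9915486422865144
sn v = 0.9971734478358664, cn v = -0.07513397987016703, dn v = 0.9006018816613177
m = k² = 0.189988759129
D = 1 − m·sn²u·sn²v = 0.983263724586605
sn(u+v) = (sn u·cn v·dn v + sn v·cn u·dn u)/D = 0.923793273421603/0.983263724586605 = 0.9395172936029901
cn(u+v) = (cn u·cn v − sn u·sn v·dn u·dn v)/D = -0.3367692682964443/0.983263724586605 = -0.3425014671806719
dn(u+v) = (dn u·dn v − m·sn u·sn v·cn u·cn v)/D = 0.8970352739420642/0.983263724586605 = 0.9123038423076231

sn(u+v)=0.93951729 cn(u+v)=-0.34250147 dn(u+v)=0.91230384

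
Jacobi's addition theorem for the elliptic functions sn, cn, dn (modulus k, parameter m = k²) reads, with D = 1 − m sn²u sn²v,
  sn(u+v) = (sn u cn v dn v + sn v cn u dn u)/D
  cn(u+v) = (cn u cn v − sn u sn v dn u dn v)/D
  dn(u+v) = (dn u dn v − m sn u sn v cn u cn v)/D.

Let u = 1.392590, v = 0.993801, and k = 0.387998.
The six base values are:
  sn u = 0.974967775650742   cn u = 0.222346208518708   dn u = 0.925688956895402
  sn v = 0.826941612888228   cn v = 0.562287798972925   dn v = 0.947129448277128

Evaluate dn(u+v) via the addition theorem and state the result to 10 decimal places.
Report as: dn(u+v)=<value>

m = k² = 0.150542448004
D = 1 − m·sn²u·sn²v = 0.9021436098222946
dn(u+v) = (dn u·dn v − m·sn u·sn v·cn u·cn v)/D = 0.8615728380855459/0.9021436098222946 = 0.9550284774009092

dn(u+v)=0.9550284774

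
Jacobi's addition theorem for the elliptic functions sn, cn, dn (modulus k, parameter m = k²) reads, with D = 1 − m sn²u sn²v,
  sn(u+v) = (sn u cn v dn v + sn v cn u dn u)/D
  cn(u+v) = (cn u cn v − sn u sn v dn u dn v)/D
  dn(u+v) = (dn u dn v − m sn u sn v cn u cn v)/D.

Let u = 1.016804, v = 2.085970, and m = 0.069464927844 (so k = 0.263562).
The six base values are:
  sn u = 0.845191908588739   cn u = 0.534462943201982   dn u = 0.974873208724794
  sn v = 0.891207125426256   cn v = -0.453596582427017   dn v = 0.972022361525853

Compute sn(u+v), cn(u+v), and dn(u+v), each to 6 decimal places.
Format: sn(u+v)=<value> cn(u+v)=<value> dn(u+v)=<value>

sn(u+v)=0.095461 cn(u+v)=-0.995433 dn(u+v)=0.999683

m = k² = 0.069464927844
D = 1 − m·sn²u·sn²v = 0.9605875393087531
sn(u+v) = (sn u·cn v·dn v + sn v·cn u·dn u)/D = 0.0916986592210816/0.9605875393087531 = 0.0954610126288633
cn(u+v) = (cn u·cn v − sn u·sn v·dn u·dn v)/D = -0.9562006988976223/0.9605875393087531 = -0.9954331695638196
dn(u+v) = (dn u·dn v − m·sn u·sn v·cn u·cn v)/D = 0.9602834554543614/0.9605875393087531 = 0.9996834397262632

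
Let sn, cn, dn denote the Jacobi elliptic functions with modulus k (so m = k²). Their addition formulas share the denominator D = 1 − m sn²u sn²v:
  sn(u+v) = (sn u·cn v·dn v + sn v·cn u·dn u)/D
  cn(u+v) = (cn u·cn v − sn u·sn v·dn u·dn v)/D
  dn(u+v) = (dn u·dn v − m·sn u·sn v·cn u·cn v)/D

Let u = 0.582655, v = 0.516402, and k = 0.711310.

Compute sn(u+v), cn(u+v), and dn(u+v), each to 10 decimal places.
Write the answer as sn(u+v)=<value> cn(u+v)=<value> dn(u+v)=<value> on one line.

sn(u+v)=0.8477237862 cn(u+v)=0.5304379156 dn(u+v)=0.7977454142

sn u = 0.5372462498285579, cn u = 0.8434254365651719, dn u = 0.9241008736147001
sn v = 0.4842024076936636, cn v = 0.874956015113708, dn v = 0.9388163990938662
m = k² = 0.5059619161
D = 1 − m·sn²u·sn²v = 0.9657612025210227
sn(u+v) = (sn u·cn v·dn v + sn v·cn u·dn u)/D = 0.818698743149166/0.9657612025210227 = 0.8477237861823762
cn(u+v) = (cn u·cn v − sn u·sn v·dn u·dn v)/D = 0.5122763592640478/0.9657612025210227 = 0.530437915632562
dn(u+v) = (dn u·dn v − m·sn u·sn v·cn u·cn v)/D = 0.7704315705441381/0.9657612025210227 = 0.7977454142214492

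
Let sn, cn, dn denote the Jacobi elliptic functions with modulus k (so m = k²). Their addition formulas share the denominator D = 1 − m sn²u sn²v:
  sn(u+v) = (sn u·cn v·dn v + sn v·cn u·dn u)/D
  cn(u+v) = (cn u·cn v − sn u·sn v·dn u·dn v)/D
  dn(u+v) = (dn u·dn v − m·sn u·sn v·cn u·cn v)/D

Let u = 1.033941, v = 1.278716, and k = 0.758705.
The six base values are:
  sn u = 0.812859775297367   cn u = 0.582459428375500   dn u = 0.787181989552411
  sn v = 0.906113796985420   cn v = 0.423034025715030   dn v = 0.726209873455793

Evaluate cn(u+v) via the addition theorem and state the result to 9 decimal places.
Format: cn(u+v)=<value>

m = k² = 0.575633277025
D = 1 − m·sn²u·sn²v = 0.6877210974025001
cn(u+v) = (cn u·cn v − sn u·sn v·dn u·dn v)/D = -0.1746517848023475/0.6877210974025001 = -0.2539572880081788

cn(u+v)=-0.253957288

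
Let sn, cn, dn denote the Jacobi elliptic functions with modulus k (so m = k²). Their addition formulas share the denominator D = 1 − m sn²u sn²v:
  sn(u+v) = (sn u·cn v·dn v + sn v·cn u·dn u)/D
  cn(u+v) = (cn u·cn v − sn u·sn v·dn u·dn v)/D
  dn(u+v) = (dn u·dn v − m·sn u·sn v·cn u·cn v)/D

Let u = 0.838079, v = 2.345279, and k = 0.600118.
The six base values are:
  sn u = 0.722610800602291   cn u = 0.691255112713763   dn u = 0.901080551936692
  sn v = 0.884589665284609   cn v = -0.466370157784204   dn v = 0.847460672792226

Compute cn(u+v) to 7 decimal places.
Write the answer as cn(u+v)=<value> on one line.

m = k² = 0.360141613924
D = 1 − m·sn²u·sn²v = 0.8528480824299446
cn(u+v) = (cn u·cn v − sn u·sn v·dn u·dn v)/D = -0.8105039895544626/0.8528480824299446 = -0.9503497823963738

cn(u+v)=-0.9503498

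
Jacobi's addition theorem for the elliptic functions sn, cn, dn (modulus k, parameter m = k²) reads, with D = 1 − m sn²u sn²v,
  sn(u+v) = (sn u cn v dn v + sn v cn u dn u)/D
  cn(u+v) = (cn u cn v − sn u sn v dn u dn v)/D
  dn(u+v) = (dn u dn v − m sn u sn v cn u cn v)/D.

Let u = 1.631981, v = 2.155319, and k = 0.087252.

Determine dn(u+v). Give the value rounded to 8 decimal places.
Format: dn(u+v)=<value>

dn(u+v)=0.99864374

sn u = 0.9983207559320828, cn u = -0.05792813025805994, dn u = 0.9961990940076265
sn v = 0.8367174543230828, cn v = -0.5476348250715068, dn v = 0.997331554879731
m = k² = 0.007612911504
D = 1 − m·sn²u·sn²v = 0.9946881152977209
dn(u+v) = (dn u·dn v − m·sn u·sn v·cn u·cn v)/D = 0.9933390568484217/0.9946881152977209 = 0.9986437372392899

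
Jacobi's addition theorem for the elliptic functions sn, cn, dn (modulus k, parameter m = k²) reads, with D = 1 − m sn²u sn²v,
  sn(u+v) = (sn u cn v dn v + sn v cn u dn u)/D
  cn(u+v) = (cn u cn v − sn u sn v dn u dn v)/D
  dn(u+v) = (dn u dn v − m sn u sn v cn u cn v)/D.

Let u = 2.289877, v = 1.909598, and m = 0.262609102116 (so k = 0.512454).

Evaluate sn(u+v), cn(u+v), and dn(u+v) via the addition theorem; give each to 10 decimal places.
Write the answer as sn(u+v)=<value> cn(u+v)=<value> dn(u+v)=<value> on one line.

sn u = 0.8675831740916051, cn u = -0.4972921033287535, dn u = 0.8957309756475182
sn v = 0.9826255556135755, cn v = -0.1855990771935898, dn v = 0.8639658547700026
m = k² = 0.262609102116
D = 1 − m·sn²u·sn²v = 0.8091429855503777
sn(u+v) = (sn u·cn v·dn v + sn v·cn u·dn u)/D = -0.5768187291969904/0.8091429855503777 = -0.7128761411737868
cn(u+v) = (cn u·cn v − sn u·sn v·dn u·dn v)/D = -0.5674438515949819/0.8091429855503777 = -0.7012899595354059
dn(u+v) = (dn u·dn v − m·sn u·sn v·cn u·cn v)/D = 0.753217837652955/0.8091429855503777 = 0.9308834793156089

sn(u+v)=-0.7128761412 cn(u+v)=-0.7012899595 dn(u+v)=0.9308834793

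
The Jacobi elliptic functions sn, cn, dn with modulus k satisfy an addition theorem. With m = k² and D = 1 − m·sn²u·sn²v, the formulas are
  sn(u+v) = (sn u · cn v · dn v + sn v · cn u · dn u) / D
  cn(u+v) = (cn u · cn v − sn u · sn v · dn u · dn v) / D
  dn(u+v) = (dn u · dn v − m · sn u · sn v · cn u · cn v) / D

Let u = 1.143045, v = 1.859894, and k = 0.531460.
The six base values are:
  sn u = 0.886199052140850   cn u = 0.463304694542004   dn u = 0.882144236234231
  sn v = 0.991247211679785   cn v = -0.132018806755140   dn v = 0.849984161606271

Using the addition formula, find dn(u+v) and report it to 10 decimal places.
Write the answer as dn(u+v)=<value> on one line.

dn(u+v)=0.9781854403

m = k² = 0.2824497316
D = 1 − m·sn²u·sn²v = 0.7820445735658631
dn(u+v) = (dn u·dn v − m·sn u·sn v·cn u·cn v)/D = 0.7649846155024296/0.7820445735658631 = 0.9781854402676234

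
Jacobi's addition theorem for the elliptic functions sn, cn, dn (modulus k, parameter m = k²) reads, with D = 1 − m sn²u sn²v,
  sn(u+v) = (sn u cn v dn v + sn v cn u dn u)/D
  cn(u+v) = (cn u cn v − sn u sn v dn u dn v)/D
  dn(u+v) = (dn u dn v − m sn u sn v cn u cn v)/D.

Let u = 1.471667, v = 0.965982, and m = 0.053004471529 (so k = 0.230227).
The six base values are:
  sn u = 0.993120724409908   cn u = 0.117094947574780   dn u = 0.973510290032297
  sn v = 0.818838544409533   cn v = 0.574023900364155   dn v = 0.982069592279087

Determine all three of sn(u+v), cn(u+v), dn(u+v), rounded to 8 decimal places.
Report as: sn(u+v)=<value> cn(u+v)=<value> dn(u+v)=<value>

sn(u+v)=0.67692285 cn(u+v)=-0.73605398 dn(u+v)=0.98778138

m = k² = 0.053004471529
D = 1 − m·sn²u·sn²v = 0.9649479716982535
sn(u+v) = (sn u·cn v·dn v + sn v·cn u·dn u)/D = 0.6531953278691635/0.9649479716982535 = 0.6769228466479668
cn(u+v) = (cn u·cn v − sn u·sn v·dn u·dn v)/D = -0.710253793889529/0.9649479716982535 = -0.7360539787855326
dn(u+v) = (dn u·dn v − m·sn u·sn v·cn u·cn v)/D = 0.9531576370238866/0.9649479716982535 = 0.9877813778357224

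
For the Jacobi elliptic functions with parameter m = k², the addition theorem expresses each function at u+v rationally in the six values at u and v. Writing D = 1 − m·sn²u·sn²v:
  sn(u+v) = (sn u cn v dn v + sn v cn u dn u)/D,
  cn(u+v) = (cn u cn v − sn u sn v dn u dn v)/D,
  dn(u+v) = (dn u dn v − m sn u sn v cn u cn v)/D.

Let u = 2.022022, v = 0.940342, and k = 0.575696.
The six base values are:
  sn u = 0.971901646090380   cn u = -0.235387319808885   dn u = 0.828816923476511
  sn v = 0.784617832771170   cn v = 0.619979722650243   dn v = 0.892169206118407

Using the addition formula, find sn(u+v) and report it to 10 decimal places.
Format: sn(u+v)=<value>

m = k² = 0.331425884416
D = 1 − m·sn²u·sn²v = 0.8072708489818967
sn(u+v) = (sn u·cn v·dn v + sn v·cn u·dn u)/D = 0.3845114215852583/0.8072708489818967 = 0.4763103016418732

sn(u+v)=0.4763103016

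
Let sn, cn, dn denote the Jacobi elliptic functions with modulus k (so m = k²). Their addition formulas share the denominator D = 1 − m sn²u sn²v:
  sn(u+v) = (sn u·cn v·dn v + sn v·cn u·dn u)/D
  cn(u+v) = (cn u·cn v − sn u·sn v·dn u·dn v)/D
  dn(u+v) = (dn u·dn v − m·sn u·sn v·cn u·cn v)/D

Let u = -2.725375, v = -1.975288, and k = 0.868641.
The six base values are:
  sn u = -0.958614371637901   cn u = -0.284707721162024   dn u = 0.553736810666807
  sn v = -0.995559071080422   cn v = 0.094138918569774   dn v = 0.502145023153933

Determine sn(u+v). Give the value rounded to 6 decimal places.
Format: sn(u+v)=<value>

sn(u+v)=0.356934

m = k² = 0.754537186881
D = 1 − m·sn²u·sn²v = 0.3127692438547021
sn(u+v) = (sn u·cn v·dn v + sn v·cn u·dn u)/D = 0.1116379857862332/0.3127692438547021 = 0.3569340271772213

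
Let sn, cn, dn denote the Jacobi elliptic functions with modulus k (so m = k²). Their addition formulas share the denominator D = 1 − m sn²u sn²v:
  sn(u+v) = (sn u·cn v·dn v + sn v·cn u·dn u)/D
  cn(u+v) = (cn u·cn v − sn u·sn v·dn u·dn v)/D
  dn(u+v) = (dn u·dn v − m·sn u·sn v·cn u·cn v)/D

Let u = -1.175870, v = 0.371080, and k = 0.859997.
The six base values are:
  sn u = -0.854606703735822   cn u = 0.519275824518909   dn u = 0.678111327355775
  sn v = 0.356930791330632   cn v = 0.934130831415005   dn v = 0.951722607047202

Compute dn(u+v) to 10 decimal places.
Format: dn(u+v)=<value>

m = k² = 0.739594840009
D = 1 − m·sn²u·sn²v = 0.9311831970452603
dn(u+v) = (dn u·dn v − m·sn u·sn v·cn u·cn v)/D = 0.7548073056294659/0.9311831970452603 = 0.8105894823108351

dn(u+v)=0.8105894823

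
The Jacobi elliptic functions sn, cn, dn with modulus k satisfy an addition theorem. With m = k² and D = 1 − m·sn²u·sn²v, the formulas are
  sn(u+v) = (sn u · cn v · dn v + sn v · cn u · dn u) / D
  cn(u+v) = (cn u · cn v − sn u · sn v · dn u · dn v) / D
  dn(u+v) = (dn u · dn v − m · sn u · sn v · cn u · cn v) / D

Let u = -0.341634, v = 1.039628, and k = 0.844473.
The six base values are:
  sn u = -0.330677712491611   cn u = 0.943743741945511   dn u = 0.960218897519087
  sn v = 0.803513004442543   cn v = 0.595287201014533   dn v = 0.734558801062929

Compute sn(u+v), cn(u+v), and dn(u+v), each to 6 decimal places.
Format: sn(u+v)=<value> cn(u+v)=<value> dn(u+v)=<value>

sn(u+v)=0.614484 cn(u+v)=0.788929 dn(u+v)=0.854826

m = k² = 0.713134647729
D = 1 − m·sn²u·sn²v = 0.9496537408981263
sn(u+v) = (sn u·cn v·dn v + sn v·cn u·dn u)/D = 0.583547361931807/0.9496537408981263 = 0.6144843502431975
cn(u+v) = (cn u·cn v − sn u·sn v·dn u·dn v)/D = 0.7492093859424309/0.9496537408981263 = 0.7889290103084024
dn(u+v) = (dn u·dn v − m·sn u·sn v·cn u·cn v)/D = 0.811788304919922/0.9496537408981263 = 0.8548255747954835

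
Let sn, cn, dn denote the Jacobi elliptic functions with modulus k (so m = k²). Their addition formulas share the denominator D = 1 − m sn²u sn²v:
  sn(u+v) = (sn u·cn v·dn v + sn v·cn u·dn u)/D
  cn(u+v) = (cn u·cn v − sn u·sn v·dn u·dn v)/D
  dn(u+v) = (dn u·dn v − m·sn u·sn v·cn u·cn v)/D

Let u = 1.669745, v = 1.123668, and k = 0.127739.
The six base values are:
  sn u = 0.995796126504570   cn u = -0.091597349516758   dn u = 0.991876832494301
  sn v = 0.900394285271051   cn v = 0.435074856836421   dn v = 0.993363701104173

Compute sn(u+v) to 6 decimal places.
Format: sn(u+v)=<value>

m = k² = 0.016317252121
D = 1 − m·sn²u·sn²v = 0.9868824312520811
sn(u+v) = (sn u·cn v·dn v + sn v·cn u·dn u)/D = 0.3485669260467908/0.9868824312520811 = 0.3532000520108111

sn(u+v)=0.353200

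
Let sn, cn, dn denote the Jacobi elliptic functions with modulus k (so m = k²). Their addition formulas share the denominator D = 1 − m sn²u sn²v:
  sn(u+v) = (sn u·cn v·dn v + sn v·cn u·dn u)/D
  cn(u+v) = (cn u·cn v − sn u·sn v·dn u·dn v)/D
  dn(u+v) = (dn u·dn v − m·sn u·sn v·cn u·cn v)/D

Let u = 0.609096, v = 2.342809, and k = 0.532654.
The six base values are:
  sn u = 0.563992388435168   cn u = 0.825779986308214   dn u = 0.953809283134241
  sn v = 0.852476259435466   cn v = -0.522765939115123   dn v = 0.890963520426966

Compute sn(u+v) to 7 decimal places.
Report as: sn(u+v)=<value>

m = k² = 0.283720283716
D = 1 − m·sn²u·sn²v = 0.9344154629121391
sn(u+v) = (sn u·cn v·dn v + sn v·cn u·dn u)/D = 0.4087533869085889/0.9344154629121391 = 0.4374428753936652

sn(u+v)=0.4374429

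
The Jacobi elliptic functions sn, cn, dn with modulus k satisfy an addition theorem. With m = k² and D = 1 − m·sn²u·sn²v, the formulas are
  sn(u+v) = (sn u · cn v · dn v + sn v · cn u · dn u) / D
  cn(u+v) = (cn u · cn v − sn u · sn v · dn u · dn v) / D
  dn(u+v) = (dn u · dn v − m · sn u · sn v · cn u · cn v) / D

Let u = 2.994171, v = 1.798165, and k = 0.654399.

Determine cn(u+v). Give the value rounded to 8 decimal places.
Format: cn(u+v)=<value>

cn(u+v)=-0.44877204

sn u = 0.5536533196118105, cn u = -0.8327472615883059, dn u = 0.9320575810591874
sn v = 0.9999999173572003, cn v = -0.0004065533082835292, dn v = 0.7561494690737936
m = k² = 0.428238051201
D = 1 − m·sn²u·sn²v = 0.8687313561067228
cn(u+v) = (cn u·cn v − sn u·sn v·dn u·dn v)/D = -0.389862344147183/0.8687313561067228 = -0.4487720414448685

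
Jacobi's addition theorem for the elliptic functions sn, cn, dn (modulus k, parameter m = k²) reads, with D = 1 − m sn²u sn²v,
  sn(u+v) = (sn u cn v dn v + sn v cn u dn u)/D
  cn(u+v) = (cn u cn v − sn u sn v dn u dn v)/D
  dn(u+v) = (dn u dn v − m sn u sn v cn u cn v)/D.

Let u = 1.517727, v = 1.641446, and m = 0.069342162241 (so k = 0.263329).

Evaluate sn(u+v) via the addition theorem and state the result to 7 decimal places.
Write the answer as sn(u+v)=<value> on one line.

sn u = 0.9969166445382033, cn u = 0.07846785228798821, dn u = 0.9649273504190928
sn v = 0.9991673578975219, cn v = -0.04079939842798284, dn v = 0.9647659115516524
m = k² = 0.069342162241
D = 1 − m·sn²u·sn²v = 0.9311995072164397
sn(u+v) = (sn u·cn v·dn v + sn v·cn u·dn u)/D = 0.03641223047580434/0.9311995072164397 = 0.03910250187379127

sn(u+v)=0.0391025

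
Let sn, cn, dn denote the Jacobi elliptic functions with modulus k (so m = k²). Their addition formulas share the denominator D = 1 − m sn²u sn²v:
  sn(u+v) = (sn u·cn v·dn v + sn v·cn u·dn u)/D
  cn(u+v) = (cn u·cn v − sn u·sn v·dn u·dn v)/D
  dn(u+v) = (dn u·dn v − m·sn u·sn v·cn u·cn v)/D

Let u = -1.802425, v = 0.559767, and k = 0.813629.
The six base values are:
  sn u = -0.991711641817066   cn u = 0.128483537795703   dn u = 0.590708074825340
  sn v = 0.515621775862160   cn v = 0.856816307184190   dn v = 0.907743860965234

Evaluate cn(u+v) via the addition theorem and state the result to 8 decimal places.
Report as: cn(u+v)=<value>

cn(u+v)=0.46471832

m = k² = 0.661992149641
D = 1 − m·sn²u·sn²v = 0.8269043464255447
cn(u+v) = (cn u·cn v − sn u·sn v·dn u·dn v)/D = 0.3842775974391393/0.8269043464255447 = 0.4647183185095763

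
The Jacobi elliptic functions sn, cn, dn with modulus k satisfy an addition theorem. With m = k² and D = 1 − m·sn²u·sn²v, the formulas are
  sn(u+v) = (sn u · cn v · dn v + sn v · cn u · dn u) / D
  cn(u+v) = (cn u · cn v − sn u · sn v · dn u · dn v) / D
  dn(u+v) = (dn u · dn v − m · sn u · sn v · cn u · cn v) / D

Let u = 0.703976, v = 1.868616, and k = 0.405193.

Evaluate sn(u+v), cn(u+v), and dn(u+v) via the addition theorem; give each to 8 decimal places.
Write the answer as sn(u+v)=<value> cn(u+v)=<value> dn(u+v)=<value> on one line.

sn u = 0.6406570099052943, cn u = 0.7678271912736665, dn u = 0.9657189907316357
sn v = 0.9785559179983481, cn v = -0.2059813470933964, dn v = 0.9180329904612917
m = k² = 0.164181367249
D = 1 − m·sn²u·sn²v = 0.9354722787733277
sn(u+v) = (sn u·cn v·dn v + sn v·cn u·dn u)/D = 0.6044576505941831/0.9354722787733277 = 0.6461523920161486
cn(u+v) = (cn u·cn v − sn u·sn v·dn u·dn v)/D = -0.713960316118146/0.9354722787733277 = -0.7632084160252751
dn(u+v) = (dn u·dn v − m·sn u·sn v·cn u·cn v)/D = 0.9028408464122043/0.9354722787733277 = 0.9651176917781973

sn(u+v)=0.64615239 cn(u+v)=-0.76320842 dn(u+v)=0.96511769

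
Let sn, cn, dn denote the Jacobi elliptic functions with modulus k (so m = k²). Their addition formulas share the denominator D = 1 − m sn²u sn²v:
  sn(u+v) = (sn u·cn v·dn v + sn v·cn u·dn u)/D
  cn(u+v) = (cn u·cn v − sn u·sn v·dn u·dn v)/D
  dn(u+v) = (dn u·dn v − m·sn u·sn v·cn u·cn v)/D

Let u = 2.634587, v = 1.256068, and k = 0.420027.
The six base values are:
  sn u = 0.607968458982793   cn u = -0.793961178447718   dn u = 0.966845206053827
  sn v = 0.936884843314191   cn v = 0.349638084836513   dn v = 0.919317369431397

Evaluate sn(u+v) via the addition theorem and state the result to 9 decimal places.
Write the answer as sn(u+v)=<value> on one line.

sn(u+v)=-0.555569715

m = k² = 0.176422680729
D = 1 − m·sn²u·sn²v = 0.9427614081536901
sn(u+v) = (sn u·cn v·dn v + sn v·cn u·dn u)/D = -0.5237696869691508/0.9427614081536901 = -0.5555697151359904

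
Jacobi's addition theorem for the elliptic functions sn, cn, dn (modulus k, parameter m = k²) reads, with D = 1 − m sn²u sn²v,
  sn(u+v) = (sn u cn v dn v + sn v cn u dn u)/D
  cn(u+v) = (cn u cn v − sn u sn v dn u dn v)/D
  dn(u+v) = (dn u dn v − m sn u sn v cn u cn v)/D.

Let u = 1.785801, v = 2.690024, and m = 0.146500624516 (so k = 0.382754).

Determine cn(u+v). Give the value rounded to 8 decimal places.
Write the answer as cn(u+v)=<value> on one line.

sn u = 0.9901209624064517, cn u = -0.1402158329266771, dn u = 0.9254078279620671
sn v = 0.5419997757642086, cn v = -0.8403786307799286, dn v = 0.9782450746872254
m = k² = 0.146500624516
D = 1 − m·sn²u·sn²v = 0.957809545840801
cn(u+v) = (cn u·cn v − sn u·sn v·dn u·dn v)/D = -0.3679775688230763/0.957809545840801 = -0.3841865748999733

cn(u+v)=-0.38418657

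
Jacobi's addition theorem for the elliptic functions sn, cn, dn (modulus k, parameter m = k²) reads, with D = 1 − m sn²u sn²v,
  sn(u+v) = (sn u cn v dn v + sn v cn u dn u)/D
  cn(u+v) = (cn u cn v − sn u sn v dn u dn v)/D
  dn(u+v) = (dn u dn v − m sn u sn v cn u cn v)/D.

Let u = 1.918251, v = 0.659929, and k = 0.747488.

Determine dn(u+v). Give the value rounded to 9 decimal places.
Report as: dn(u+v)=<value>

dn(u+v)=0.743683754

sn u = 0.9999736367934665, cn u = -0.007261247692260688, dn u = 0.6642974858710542
sn v = 0.5936587599883553, cn v = 0.8047168922603081, dn v = 0.8961492360173241
m = k² = 0.558738310144
D = 1 − m·sn²u·sn²v = 0.8030938357807585
dn(u+v) = (dn u·dn v − m·sn u·sn v·cn u·cn v)/D = 0.5972478383114089/0.8030938357807585 = 0.7436837536310703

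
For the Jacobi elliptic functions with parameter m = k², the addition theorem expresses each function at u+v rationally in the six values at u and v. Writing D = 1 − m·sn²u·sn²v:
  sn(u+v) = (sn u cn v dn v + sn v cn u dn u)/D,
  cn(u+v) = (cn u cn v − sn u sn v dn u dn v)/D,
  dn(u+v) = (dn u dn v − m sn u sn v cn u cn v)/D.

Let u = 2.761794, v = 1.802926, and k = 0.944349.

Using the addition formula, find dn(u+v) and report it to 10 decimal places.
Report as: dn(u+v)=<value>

sn u = 0.9973264729247453, cn u = -0.07307466321158962, dn u = 0.3361057396275644
sn v = 0.9656961615864523, cn v = 0.2596746493156245, dn v = 0.4102920044290548
m = k² = 0.891795033801
D = 1 − m·sn²u·sn²v = 0.1727805179735741
dn(u+v) = (dn u·dn v − m·sn u·sn v·cn u·cn v)/D = 0.1541996839203608/0.1727805179735741 = 0.8924599007391845

dn(u+v)=0.8924599007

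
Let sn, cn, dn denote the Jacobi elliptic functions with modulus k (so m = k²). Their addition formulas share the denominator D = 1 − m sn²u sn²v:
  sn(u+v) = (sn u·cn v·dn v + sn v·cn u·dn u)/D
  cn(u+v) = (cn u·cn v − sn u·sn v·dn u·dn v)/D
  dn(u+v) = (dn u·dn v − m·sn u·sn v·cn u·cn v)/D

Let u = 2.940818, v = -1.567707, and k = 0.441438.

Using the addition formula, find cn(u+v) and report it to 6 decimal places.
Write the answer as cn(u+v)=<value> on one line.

sn u = 0.363136088431669, cn u = -0.9317361113955749, dn u = 0.9870680051551292
sn v = -0.996787055224907, cn v = 0.0800972317627653, dn v = 0.897988127771347
m = k² = 0.194867507844
D = 1 − m·sn²u·sn²v = 0.9744681060308354
cn(u+v) = (cn u·cn v − sn u·sn v·dn u·dn v)/D = 0.246211227994703/0.9744681060308354 = 0.2526621717744675

cn(u+v)=0.252662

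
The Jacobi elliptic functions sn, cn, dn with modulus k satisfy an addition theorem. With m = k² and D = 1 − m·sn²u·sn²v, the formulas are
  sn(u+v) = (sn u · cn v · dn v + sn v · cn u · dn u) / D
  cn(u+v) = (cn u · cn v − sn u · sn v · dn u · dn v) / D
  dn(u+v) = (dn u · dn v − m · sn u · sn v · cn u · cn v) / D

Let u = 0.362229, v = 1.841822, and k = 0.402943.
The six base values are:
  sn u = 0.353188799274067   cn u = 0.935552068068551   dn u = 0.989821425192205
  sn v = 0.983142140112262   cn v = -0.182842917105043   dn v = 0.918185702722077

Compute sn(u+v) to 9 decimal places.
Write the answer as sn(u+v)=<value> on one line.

sn(u+v)=0.868118616

m = k² = 0.162363061249
D = 1 − m·sn²u·sn²v = 0.9804235608552394
sn(u+v) = (sn u·cn v·dn v + sn v·cn u·dn u)/D = 0.8511239452054907/0.9804235608552394 = 0.8681186164712743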